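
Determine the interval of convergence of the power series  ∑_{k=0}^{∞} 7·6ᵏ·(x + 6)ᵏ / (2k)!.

Apply the ratio test: |a_{k+1}| / |a_k| = 7/7 · 6 · 1/[(2k+1)·(2k+2)], which tends to 0 as k → ∞.
The limit is 0, so the series converges for all x; R = ∞.

(−∞, ∞)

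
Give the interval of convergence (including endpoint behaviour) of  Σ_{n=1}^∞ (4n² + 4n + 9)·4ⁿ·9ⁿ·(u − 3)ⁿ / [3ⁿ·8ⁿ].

(7/3, 11/3)

Ratio test: |a_{n+1}/a_n| = [(4(n+1)² + 4(n+1) + 9)/(4n² + 4n + 9)] · 4·9/(3·8) → 3/2 as n → ∞.
Hence the series converges for |u − 3| < 1/(3/2) = 2/3, so the radius of convergence is 2/3.
Endpoint u = 11/3: the terms do not tend to 0, so the series diverges.
When u = 7/3, the terms have absolute value of order n², which does not tend to 0, so the series diverges by the divergence test.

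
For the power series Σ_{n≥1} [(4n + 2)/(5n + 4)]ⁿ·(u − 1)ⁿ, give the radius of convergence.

Root test: |a_n|^(1/n) = (4n + 2)/(5n + 4) → 4/5.
Convergence for |u − 1| · 4/5 < 1, i.e. |u − 1| < 5/4. So R = 5/4.

R = 5/4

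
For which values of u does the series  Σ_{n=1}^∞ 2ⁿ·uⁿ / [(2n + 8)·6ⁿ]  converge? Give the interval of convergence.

Apply the ratio test: |a_{n+1}| / |a_n| = [(2n + 8)/(2(n+1) + 8)] · 2/6, which tends to 1/3 as n → ∞.
Hence the series converges for |u| < 1/(1/3) = 3, so the radius of convergence is 3.
Endpoint u = 3: the terms are asymptotic to a nonzero constant times 1/n, so the series diverges by limit comparison with Σ 1/n.
Check u = -3: an alternating series whose terms decrease to 0 in absolute value, so it converges by the Leibniz criterion.

[-3, 3)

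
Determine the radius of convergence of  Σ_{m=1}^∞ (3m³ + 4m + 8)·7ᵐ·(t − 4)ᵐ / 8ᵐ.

R = 8/7

By the ratio test, |a_{m+1}/a_m| = [(3(m+1)³ + 4(m+1) + 8)/(3m³ + 4m + 8)] · 7/8 → 7/8.
The series converges when 7/8 · |t − 4| < 1, giving R = 8/7.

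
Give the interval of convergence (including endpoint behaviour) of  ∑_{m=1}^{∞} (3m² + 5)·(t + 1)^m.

By the ratio test, |a_{m+1}/a_m| = (3(m+1)² + 5)/(3m² + 5) → 1.
Convergence for |t + 1| < 1, so R = 1.
Check t = 0: the m-th term does not approach 0; divergence by the term test.
Endpoint t = -2: the m-th term does not approach 0; divergence by the term test.

(-2, 0)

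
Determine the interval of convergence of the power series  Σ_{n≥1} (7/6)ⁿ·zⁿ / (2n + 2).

[-6/7, 6/7)

The ratio of consecutive coefficients is [(2n + 2)/(2(n+1) + 2)] · 7/6 → 7/6.
Thus R = 1/(7/6) = 6/7.
Endpoint z = 6/7: comparison with the harmonic series Σ 1/n shows the series diverges.
Endpoint z = -6/7: convergence follows from the alternating series test (terms decrease monotonically to 0).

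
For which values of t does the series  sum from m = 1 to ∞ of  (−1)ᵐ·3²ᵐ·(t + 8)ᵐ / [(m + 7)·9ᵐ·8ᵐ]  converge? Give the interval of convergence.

(-16, 0]

Ratio test: |a_{m+1}/a_m| = [(m + 7)/((m+1) + 7)] · 9/(9·8) → 1/8 as m → ∞.
The series converges when 1/8 · |t + 8| < 1, giving R = 8.
When t = 0, convergence follows from the alternating series test (terms decrease monotonically to 0).
Check t = -16: the terms are asymptotic to a nonzero constant times 1/m, so the series diverges by limit comparison with Σ 1/m.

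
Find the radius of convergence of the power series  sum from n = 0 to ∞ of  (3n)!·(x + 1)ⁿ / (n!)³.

The ratio of consecutive coefficients is (3n+1)·(3n+2)·(3n+3)/(n+1)³ → 27.
Hence the series converges for |x + 1| < 1/(27) = 1/27, so the radius of convergence is 1/27.

R = 1/27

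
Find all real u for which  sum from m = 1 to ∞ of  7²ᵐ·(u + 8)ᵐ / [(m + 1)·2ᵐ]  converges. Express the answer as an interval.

[-394/49, -390/49)

Ratio test: |a_{m+1}/a_m| = [(m + 1)/((m+1) + 1)] · 49/2 → 49/2 as m → ∞.
Hence the series converges for |u + 8| < 1/(49/2) = 2/49, so the radius of convergence is 2/49.
When u = -390/49, comparison with the harmonic series Σ 1/m shows the series diverges.
At u = -394/49: convergence follows from the alternating series test (terms decrease monotonically to 0).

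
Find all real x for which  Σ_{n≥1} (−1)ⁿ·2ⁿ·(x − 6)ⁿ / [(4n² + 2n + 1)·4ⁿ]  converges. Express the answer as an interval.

Apply the ratio test: |a_{n+1}| / |a_n| = [(4n² + 2n + 1)/(4(n+1)² + 2(n+1) + 1)] · 2/4, which tends to 1/2 as n → ∞.
Thus R = 1/(1/2) = 2.
When x = 8, absolute convergence follows by limit comparison with Σ 1/n².
When x = 4, the terms are on the order of 1/n², so the series converges absolutely by comparison with the p-series (p = 2 > 1).

[4, 8]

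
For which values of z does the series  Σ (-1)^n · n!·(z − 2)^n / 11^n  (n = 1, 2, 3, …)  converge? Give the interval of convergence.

Ratio test: |a_{n+1}/a_n| = (n+1) · 1/11 → ∞ as n → ∞.
The ratio grows without bound, so the series diverges whenever (z − 2) ≠ 0; it converges only at z = 2. R = 0.

{2}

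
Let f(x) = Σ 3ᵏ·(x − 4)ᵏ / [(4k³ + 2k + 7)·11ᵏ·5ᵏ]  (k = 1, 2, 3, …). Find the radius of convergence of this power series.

Ratio test: |a_{k+1}/a_k| = [(4k³ + 2k + 7)/(4(k+1)³ + 2(k+1) + 7)] · 3/(11·5) → 3/55 as k → ∞.
Convergence for |x − 4| · 3/55 < 1, i.e. |x − 4| < 55/3. So R = 55/3.

R = 55/3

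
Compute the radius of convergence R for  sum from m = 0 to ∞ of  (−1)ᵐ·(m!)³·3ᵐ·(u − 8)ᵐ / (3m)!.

R = 9

Ratio test: |a_{m+1}/a_m| = (m+1)³/[(3m+1)·(3m+2)·(3m+3)] · 3 → 1/9 as m → ∞.
Convergence for |u − 8| · 1/9 < 1, i.e. |u − 8| < 9. So R = 9.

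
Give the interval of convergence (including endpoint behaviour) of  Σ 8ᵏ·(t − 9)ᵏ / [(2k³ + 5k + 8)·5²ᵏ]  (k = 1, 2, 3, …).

The ratio of consecutive coefficients is [(2k³ + 5k + 8)/(2(k+1)³ + 5(k+1) + 8)] · 8/25 → 8/25.
Convergence for |t − 9| · 8/25 < 1, i.e. |t − 9| < 25/8. So R = 25/8.
Check t = 97/8: the terms are on the order of 1/k³, so the series converges absolutely by comparison with the p-series (p = 3 > 1).
Endpoint t = 47/8: absolute convergence follows by limit comparison with Σ 1/k³.

[47/8, 97/8]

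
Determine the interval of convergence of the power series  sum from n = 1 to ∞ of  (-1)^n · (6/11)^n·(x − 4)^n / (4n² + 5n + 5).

The ratio of consecutive coefficients is [(4n² + 5n + 5)/(4(n+1)² + 5(n+1) + 5)] · 6/11 → 6/11.
Convergence for |x − 4| · 6/11 < 1, i.e. |x − 4| < 11/6. So R = 11/6.
When x = 35/6, the series is dominated by a constant times Σ 1/n², which converges (p = 2 > 1).
When x = 13/6, the series is dominated by a constant times Σ 1/n², which converges (p = 2 > 1).

[13/6, 35/6]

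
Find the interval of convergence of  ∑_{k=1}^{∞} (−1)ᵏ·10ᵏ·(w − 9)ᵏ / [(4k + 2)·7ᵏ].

Ratio test: |a_{k+1}/a_k| = [(4k + 2)/(4(k+1) + 2)] · 10/7 → 10/7 as k → ∞.
Hence the series converges for |w − 9| < 1/(10/7) = 7/10, so the radius of convergence is 7/10.
Endpoint w = 97/10: an alternating series whose terms decrease to 0 in absolute value, so it converges by the Leibniz criterion.
When w = 83/10, comparison with the harmonic series Σ 1/k shows the series diverges.

(83/10, 97/10]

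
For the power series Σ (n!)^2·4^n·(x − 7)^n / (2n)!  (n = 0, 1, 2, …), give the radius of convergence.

R = 1

Ratio test: |a_{n+1}/a_n| = (n+1)²/[(2n+1)·(2n+2)] · 4 → 1 as n → ∞.
Hence R = 1.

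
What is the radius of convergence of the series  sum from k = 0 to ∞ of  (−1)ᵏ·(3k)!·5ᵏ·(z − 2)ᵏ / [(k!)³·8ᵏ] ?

The ratio of consecutive coefficients is (3k+1)·(3k+2)·(3k+3)/(k+1)³ · 5/8 → 135/8.
Convergence for |z − 2| · 135/8 < 1, i.e. |z − 2| < 8/135. So R = 8/135.

R = 8/135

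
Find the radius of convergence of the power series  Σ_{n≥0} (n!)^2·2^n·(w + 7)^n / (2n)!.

R = 2

Apply the ratio test: |a_{n+1}| / |a_n| = (n+1)²/[(2n+1)·(2n+2)] · 2, which tends to 1/2 as n → ∞.
The series converges when 1/2 · |w + 7| < 1, giving R = 2.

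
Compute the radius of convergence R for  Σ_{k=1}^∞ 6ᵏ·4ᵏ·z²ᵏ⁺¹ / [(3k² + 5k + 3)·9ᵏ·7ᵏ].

R = √42/4

The ratio of consecutive coefficients is [(3k² + 5k + 3)/(3(k+1)² + 5(k+1) + 3)] · 6·4/(9·7) → 8/21.
Since the exponent of z increases by 2 each term, convergence requires |z|² < 21/8, hence R = √42/4.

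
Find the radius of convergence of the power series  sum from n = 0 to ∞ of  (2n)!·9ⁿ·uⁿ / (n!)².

The ratio of consecutive coefficients is (2n+1)·(2n+2)/(n+1)² · 9 → 36.
Hence the series converges for |u| < 1/(36) = 1/36, so the radius of convergence is 1/36.

R = 1/36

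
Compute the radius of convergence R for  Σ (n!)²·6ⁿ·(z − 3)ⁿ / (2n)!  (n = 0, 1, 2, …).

R = 2/3

Apply the ratio test: |a_{n+1}| / |a_n| = (n+1)²/[(2n+1)·(2n+2)] · 6, which tends to 3/2 as n → ∞.
Convergence for |z − 3| · 3/2 < 1, i.e. |z − 3| < 2/3. So R = 2/3.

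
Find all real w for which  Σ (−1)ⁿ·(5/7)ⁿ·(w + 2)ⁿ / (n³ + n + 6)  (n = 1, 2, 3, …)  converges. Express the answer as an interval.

[-17/5, -3/5]

By the ratio test, |a_{n+1}/a_n| = [(n³ + n + 6)/((n+1)³ + (n+1) + 6)] · 5/7 → 5/7.
Thus R = 1/(5/7) = 7/5.
Check w = -3/5: the terms are on the order of 1/n³, so the series converges absolutely by comparison with the p-series (p = 3 > 1).
At w = -17/5: the terms are on the order of 1/n³, so the series converges absolutely by comparison with the p-series (p = 3 > 1).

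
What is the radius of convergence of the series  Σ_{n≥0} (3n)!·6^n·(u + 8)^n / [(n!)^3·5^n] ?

R = 5/162

The ratio of consecutive coefficients is (3n+1)·(3n+2)·(3n+3)/(n+1)³ · 6/5 → 162/5.
Hence the series converges for |u + 8| < 1/(162/5) = 5/162, so the radius of convergence is 5/162.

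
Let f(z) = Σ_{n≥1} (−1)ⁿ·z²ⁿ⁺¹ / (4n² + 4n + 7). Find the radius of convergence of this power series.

Apply the ratio test: |a_{n+1}| / |a_n| = (4n² + 4n + 7)/(4(n+1)² + 4(n+1) + 7), which tends to 1 as n → ∞.
Successive powers of z differ by 2, so the series converges when |z|² · 1 < 1, i.e. |z| < √(1) = 1. So R = 1.

R = 1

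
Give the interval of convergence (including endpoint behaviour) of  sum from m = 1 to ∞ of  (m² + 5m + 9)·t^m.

The ratio of consecutive coefficients is ((m+1)² + 5(m+1) + 9)/(m² + 5m + 9) → 1.
Hence R = 1.
Check t = 1: the terms do not tend to 0, so the series diverges.
Endpoint t = -1: the m-th term does not approach 0; divergence by the term test.

(-1, 1)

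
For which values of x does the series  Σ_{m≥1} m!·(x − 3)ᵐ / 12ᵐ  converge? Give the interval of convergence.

{3}

Ratio test: |a_{m+1}/a_m| = (m+1) · 1/12 → ∞ as m → ∞.
The ratio grows without bound, so the series diverges whenever (x − 3) ≠ 0; it converges only at x = 3. R = 0.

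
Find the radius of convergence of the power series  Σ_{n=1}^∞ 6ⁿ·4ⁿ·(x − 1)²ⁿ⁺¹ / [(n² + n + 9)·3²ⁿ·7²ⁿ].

R = 7√6/4

Apply the ratio test: |a_{n+1}| / |a_n| = [(n² + n + 9)/((n+1)² + (n+1) + 9)] · 6·4/(9·49), which tends to 8/147 as n → ∞.
Since the exponent of (x − 1) increases by 2 each term, convergence requires |x − 1|² < 147/8, hence R = 7√6/4.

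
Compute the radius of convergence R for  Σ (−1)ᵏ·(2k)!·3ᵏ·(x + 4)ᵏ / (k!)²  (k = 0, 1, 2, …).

R = 1/12

The ratio of consecutive coefficients is (2k+1)·(2k+2)/(k+1)² · 3 → 12.
The series converges when 12 · |x + 4| < 1, giving R = 1/12.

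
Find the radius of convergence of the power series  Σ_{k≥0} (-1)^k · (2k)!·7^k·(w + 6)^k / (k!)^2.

Apply the ratio test: |a_{k+1}| / |a_k| = (2k+1)·(2k+2)/(k+1)² · 7, which tends to 28 as k → ∞.
The series converges when 28 · |w + 6| < 1, giving R = 1/28.

R = 1/28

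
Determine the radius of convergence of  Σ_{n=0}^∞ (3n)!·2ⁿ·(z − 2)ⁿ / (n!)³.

R = 1/54

Apply the ratio test: |a_{n+1}| / |a_n| = (3n+1)·(3n+2)·(3n+3)/(n+1)³ · 2, which tends to 54 as n → ∞.
Thus R = 1/(54) = 1/54.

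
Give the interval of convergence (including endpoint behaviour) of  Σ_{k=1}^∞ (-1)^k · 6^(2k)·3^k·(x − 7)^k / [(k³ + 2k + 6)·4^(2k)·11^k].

[145/27, 233/27]

Apply the ratio test: |a_{k+1}| / |a_k| = [(k³ + 2k + 6)/((k+1)³ + 2(k+1) + 6)] · 36·3/(16·11), which tends to 27/44 as k → ∞.
The series converges when 27/44 · |x − 7| < 1, giving R = 44/27.
At x = 233/27: the series is dominated by a constant times Σ 1/k³, which converges (p = 3 > 1).
When x = 145/27, absolute convergence follows by limit comparison with Σ 1/k³.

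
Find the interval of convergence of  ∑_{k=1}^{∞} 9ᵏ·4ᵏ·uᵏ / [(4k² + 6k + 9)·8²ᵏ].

Ratio test: |a_{k+1}/a_k| = [(4k² + 6k + 9)/(4(k+1)² + 6(k+1) + 9)] · 9·4/64 → 9/16 as k → ∞.
The series converges when 9/16 · |u| < 1, giving R = 16/9.
At u = 16/9: the series is dominated by a constant times Σ 1/k², which converges (p = 2 > 1).
Endpoint u = -16/9: the series is dominated by a constant times Σ 1/k², which converges (p = 2 > 1).

[-16/9, 16/9]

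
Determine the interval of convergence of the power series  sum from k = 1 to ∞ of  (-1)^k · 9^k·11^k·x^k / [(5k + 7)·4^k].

(-4/99, 4/99]

Apply the ratio test: |a_{k+1}| / |a_k| = [(5k + 7)/(5(k+1) + 7)] · 9·11/4, which tends to 99/4 as k → ∞.
The series converges when 99/4 · |x| < 1, giving R = 4/99.
When x = 4/99, the terms alternate in sign and decrease monotonically to 0 in absolute value (size ~ c/k), so the alternating series test gives convergence.
When x = -4/99, the terms are asymptotic to a nonzero constant times 1/k, so the series diverges by limit comparison with Σ 1/k.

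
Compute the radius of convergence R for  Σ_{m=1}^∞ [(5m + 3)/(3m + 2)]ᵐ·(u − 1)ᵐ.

Applying the root test, |a_m|^(1/m) = (5m + 3)/(3m + 2) → 5/3.
The series converges when 5/3 · |u − 1| < 1, giving R = 3/5.

R = 3/5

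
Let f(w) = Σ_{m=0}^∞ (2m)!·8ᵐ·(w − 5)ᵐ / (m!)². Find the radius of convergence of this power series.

By the ratio test, |a_{m+1}/a_m| = (2m+1)·(2m+2)/(m+1)² · 8 → 32.
Thus R = 1/(32) = 1/32.

R = 1/32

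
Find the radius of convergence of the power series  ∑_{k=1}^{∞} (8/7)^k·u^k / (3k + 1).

R = 7/8

By the ratio test, |a_{k+1}/a_k| = [(3k + 1)/(3(k+1) + 1)] · 8/7 → 8/7.
Hence the series converges for |u| < 1/(8/7) = 7/8, so the radius of convergence is 7/8.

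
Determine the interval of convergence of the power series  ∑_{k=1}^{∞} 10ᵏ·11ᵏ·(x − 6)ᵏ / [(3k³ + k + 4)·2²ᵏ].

[328/55, 332/55]

By the ratio test, |a_{k+1}/a_k| = [(3k³ + k + 4)/(3(k+1)³ + (k+1) + 4)] · 10·11/4 → 55/2.
Convergence for |x − 6| · 55/2 < 1, i.e. |x − 6| < 2/55. So R = 2/55.
Endpoint x = 332/55: absolute convergence follows by limit comparison with Σ 1/k³.
Endpoint x = 328/55: the terms are on the order of 1/k³, so the series converges absolutely by comparison with the p-series (p = 3 > 1).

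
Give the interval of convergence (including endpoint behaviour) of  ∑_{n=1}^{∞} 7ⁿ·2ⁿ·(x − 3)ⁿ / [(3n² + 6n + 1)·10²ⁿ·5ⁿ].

[-229/7, 271/7]

The ratio of consecutive coefficients is [(3n² + 6n + 1)/(3(n+1)² + 6(n+1) + 1)] · 7·2/(100·5) → 7/250.
Thus R = 1/(7/250) = 250/7.
Endpoint x = 271/7: absolute convergence follows by limit comparison with Σ 1/n².
Endpoint x = -229/7: the terms are on the order of 1/n², so the series converges absolutely by comparison with the p-series (p = 2 > 1).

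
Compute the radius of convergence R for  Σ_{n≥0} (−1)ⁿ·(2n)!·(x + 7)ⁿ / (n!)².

The ratio of consecutive coefficients is (2n+1)·(2n+2)/(n+1)² → 4.
The series converges when 4 · |x + 7| < 1, giving R = 1/4.

R = 1/4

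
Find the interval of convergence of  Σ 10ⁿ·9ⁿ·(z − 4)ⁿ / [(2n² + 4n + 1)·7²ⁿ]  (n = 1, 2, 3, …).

[311/90, 409/90]

Ratio test: |a_{n+1}/a_n| = [(2n² + 4n + 1)/(2(n+1)² + 4(n+1) + 1)] · 10·9/49 → 90/49 as n → ∞.
Thus R = 1/(90/49) = 49/90.
At z = 409/90: the terms are on the order of 1/n², so the series converges absolutely by comparison with the p-series (p = 2 > 1).
Endpoint z = 311/90: the terms are on the order of 1/n², so the series converges absolutely by comparison with the p-series (p = 2 > 1).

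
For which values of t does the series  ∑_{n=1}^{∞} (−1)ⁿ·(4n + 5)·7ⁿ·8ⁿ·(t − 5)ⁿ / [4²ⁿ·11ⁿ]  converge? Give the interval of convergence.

Ratio test: |a_{n+1}/a_n| = [(4(n+1) + 5)/(4n + 5)] · 7·8/(16·11) → 7/22 as n → ∞.
Hence the series converges for |t − 5| < 1/(7/22) = 22/7, so the radius of convergence is 22/7.
At t = 57/7: the n-th term does not approach 0; divergence by the term test.
At t = 13/7: the terms have absolute value of order n, which does not tend to 0, so the series diverges by the divergence test.

(13/7, 57/7)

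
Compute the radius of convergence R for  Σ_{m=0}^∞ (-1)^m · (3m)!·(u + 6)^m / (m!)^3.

By the ratio test, |a_{m+1}/a_m| = (3m+1)·(3m+2)·(3m+3)/(m+1)³ → 27.
Hence the series converges for |u + 6| < 1/(27) = 1/27, so the radius of convergence is 1/27.

R = 1/27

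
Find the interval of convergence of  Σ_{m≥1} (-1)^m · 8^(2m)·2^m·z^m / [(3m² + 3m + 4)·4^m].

[-1/32, 1/32]

By the ratio test, |a_{m+1}/a_m| = [(3m² + 3m + 4)/(3(m+1)² + 3(m+1) + 4)] · 64·2/4 → 32.
The series converges when 32 · |z| < 1, giving R = 1/32.
At z = 1/32: absolute convergence follows by limit comparison with Σ 1/m².
When z = -1/32, the terms are on the order of 1/m², so the series converges absolutely by comparison with the p-series (p = 2 > 1).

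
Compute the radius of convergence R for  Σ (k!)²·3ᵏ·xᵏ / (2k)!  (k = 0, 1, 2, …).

The ratio of consecutive coefficients is (k+1)²/[(2k+1)·(2k+2)] · 3 → 3/4.
Hence the series converges for |x| < 1/(3/4) = 4/3, so the radius of convergence is 4/3.

R = 4/3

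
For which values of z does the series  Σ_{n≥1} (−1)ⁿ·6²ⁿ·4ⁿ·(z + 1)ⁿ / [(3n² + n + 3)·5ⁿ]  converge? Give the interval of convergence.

Ratio test: |a_{n+1}/a_n| = [(3n² + n + 3)/(3(n+1)² + (n+1) + 3)] · 36·4/5 → 144/5 as n → ∞.
Convergence for |z + 1| · 144/5 < 1, i.e. |z + 1| < 5/144. So R = 5/144.
Check z = -139/144: absolute convergence follows by limit comparison with Σ 1/n².
Check z = -149/144: the terms are on the order of 1/n², so the series converges absolutely by comparison with the p-series (p = 2 > 1).

[-149/144, -139/144]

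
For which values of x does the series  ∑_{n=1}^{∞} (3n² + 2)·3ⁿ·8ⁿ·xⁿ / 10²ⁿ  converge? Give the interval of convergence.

Apply the ratio test: |a_{n+1}| / |a_n| = [(3(n+1)² + 2)/(3n² + 2)] · 3·8/100, which tends to 6/25 as n → ∞.
Hence the series converges for |x| < 1/(6/25) = 25/6, so the radius of convergence is 25/6.
Check x = 25/6: the n-th term does not approach 0; divergence by the term test.
Check x = -25/6: the terms do not tend to 0, so the series diverges.

(-25/6, 25/6)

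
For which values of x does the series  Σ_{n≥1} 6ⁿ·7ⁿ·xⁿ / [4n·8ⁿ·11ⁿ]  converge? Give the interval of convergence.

[-44/21, 44/21)

By the ratio test, |a_{n+1}/a_n| = [4n/4(n+1)] · 6·7/(8·11) → 21/44.
Hence the series converges for |x| < 1/(21/44) = 44/21, so the radius of convergence is 44/21.
When x = 44/21, the terms are asymptotic to a nonzero constant times 1/n, so the series diverges by limit comparison with Σ 1/n.
When x = -44/21, an alternating series whose terms decrease to 0 in absolute value, so it converges by the Leibniz criterion.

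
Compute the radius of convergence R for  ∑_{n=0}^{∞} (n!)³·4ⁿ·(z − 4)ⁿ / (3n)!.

R = 27/4

Apply the ratio test: |a_{n+1}| / |a_n| = (n+1)³/[(3n+1)·(3n+2)·(3n+3)] · 4, which tends to 4/27 as n → ∞.
Convergence for |z − 4| · 4/27 < 1, i.e. |z − 4| < 27/4. So R = 27/4.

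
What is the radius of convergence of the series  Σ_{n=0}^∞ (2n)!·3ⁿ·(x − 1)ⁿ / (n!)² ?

Ratio test: |a_{n+1}/a_n| = (2n+1)·(2n+2)/(n+1)² · 3 → 12 as n → ∞.
Hence the series converges for |x − 1| < 1/(12) = 1/12, so the radius of convergence is 1/12.

R = 1/12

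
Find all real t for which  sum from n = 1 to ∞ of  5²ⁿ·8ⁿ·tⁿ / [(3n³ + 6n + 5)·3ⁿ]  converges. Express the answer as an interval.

[-3/200, 3/200]

By the ratio test, |a_{n+1}/a_n| = [(3n³ + 6n + 5)/(3(n+1)³ + 6(n+1) + 5)] · 25·8/3 → 200/3.
Hence the series converges for |t| < 1/(200/3) = 3/200, so the radius of convergence is 3/200.
When t = 3/200, absolute convergence follows by limit comparison with Σ 1/n³.
When t = -3/200, absolute convergence follows by limit comparison with Σ 1/n³.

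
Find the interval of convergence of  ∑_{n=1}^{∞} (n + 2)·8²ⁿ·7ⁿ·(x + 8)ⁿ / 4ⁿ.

Ratio test: |a_{n+1}/a_n| = [((n+1) + 2)/(n + 2)] · 64·7/4 → 112 as n → ∞.
Hence the series converges for |x + 8| < 1/(112) = 1/112, so the radius of convergence is 1/112.
When x = -895/112, the n-th term does not approach 0; divergence by the term test.
At x = -897/112: the n-th term does not approach 0; divergence by the term test.

(-897/112, -895/112)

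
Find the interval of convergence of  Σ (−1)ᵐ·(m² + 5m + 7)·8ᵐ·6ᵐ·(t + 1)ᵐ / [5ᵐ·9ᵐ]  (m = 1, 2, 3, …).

The ratio of consecutive coefficients is [((m+1)² + 5(m+1) + 7)/(m² + 5m + 7)] · 8·6/(5·9) → 16/15.
Convergence for |t + 1| · 16/15 < 1, i.e. |t + 1| < 15/16. So R = 15/16.
When t = -1/16, the terms have absolute value of order m², which does not tend to 0, so the series diverges by the divergence test.
At t = -31/16: the m-th term does not approach 0; divergence by the term test.

(-31/16, -1/16)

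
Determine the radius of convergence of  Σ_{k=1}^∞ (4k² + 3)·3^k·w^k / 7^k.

R = 7/3

Ratio test: |a_{k+1}/a_k| = [(4(k+1)² + 3)/(4k² + 3)] · 3/7 → 3/7 as k → ∞.
Hence the series converges for |w| < 1/(3/7) = 7/3, so the radius of convergence is 7/3.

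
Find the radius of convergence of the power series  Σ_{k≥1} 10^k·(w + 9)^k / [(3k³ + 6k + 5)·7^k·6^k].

The ratio of consecutive coefficients is [(3k³ + 6k + 5)/(3(k+1)³ + 6(k+1) + 5)] · 10/(7·6) → 5/21.
Thus R = 1/(5/21) = 21/5.

R = 21/5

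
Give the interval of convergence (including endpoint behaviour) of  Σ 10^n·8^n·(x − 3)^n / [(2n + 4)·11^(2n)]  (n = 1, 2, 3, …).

The ratio of consecutive coefficients is [(2n + 4)/(2(n+1) + 4)] · 10·8/121 → 80/121.
Convergence for |x − 3| · 80/121 < 1, i.e. |x − 3| < 121/80. So R = 121/80.
Check x = 361/80: the terms are asymptotic to a nonzero constant times 1/n, so the series diverges by limit comparison with Σ 1/n.
Check x = 119/80: the terms alternate in sign and decrease monotonically to 0 in absolute value (size ~ c/n), so the alternating series test gives convergence.

[119/80, 361/80)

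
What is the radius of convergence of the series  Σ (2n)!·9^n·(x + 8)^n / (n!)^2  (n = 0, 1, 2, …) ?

By the ratio test, |a_{n+1}/a_n| = (2n+1)·(2n+2)/(n+1)² · 9 → 36.
Convergence for |x + 8| · 36 < 1, i.e. |x + 8| < 1/36. So R = 1/36.

R = 1/36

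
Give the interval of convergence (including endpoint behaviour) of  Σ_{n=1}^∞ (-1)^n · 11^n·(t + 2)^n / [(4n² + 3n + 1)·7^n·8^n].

By the ratio test, |a_{n+1}/a_n| = [(4n² + 3n + 1)/(4(n+1)² + 3(n+1) + 1)] · 11/(7·8) → 11/56.
Hence the series converges for |t + 2| < 1/(11/56) = 56/11, so the radius of convergence is 56/11.
When t = 34/11, the terms are on the order of 1/n², so the series converges absolutely by comparison with the p-series (p = 2 > 1).
At t = -78/11: absolute convergence follows by limit comparison with Σ 1/n².

[-78/11, 34/11]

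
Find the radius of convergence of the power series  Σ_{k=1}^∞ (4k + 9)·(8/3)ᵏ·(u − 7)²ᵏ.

Apply the ratio test: |a_{k+1}| / |a_k| = [(4(k+1) + 9)/(4k + 9)] · 8/3, which tends to 8/3 as k → ∞.
Writing y = (u − 7)², the series in y has radius 3/8, so |u − 7| < √(3/8) and R = √6/4.

R = √6/4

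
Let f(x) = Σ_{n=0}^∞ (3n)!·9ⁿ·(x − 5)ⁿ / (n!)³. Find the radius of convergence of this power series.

By the ratio test, |a_{n+1}/a_n| = (3n+1)·(3n+2)·(3n+3)/(n+1)³ · 9 → 243.
Hence the series converges for |x − 5| < 1/(243) = 1/243, so the radius of convergence is 1/243.

R = 1/243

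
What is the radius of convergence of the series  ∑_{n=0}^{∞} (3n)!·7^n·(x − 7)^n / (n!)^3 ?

Ratio test: |a_{n+1}/a_n| = (3n+1)·(3n+2)·(3n+3)/(n+1)³ · 7 → 189 as n → ∞.
The series converges when 189 · |x − 7| < 1, giving R = 1/189.

R = 1/189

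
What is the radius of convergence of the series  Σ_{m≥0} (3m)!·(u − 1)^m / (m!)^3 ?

By the ratio test, |a_{m+1}/a_m| = (3m+1)·(3m+2)·(3m+3)/(m+1)³ → 27.
Hence the series converges for |u − 1| < 1/(27) = 1/27, so the radius of convergence is 1/27.

R = 1/27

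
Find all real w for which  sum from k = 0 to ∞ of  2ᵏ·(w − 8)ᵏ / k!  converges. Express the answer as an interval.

(−∞, ∞)

Ratio test: |a_{k+1}/a_k| = 2 · 1/(k+1) → 0 as k → ∞.
The limit is 0, so the series converges for all w; R = ∞.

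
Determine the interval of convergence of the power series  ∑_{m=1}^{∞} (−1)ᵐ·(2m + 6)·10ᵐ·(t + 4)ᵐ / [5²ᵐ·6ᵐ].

Ratio test: |a_{m+1}/a_m| = [(2(m+1) + 6)/(2m + 6)] · 10/(25·6) → 1/15 as m → ∞.
Convergence for |t + 4| · 1/15 < 1, i.e. |t + 4| < 15. So R = 15.
At t = 11: the terms have absolute value of order m, which does not tend to 0, so the series diverges by the divergence test.
Check t = -19: the terms have absolute value of order m, which does not tend to 0, so the series diverges by the divergence test.

(-19, 11)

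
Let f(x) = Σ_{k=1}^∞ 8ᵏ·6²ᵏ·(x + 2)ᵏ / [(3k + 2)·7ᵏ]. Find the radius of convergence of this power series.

R = 7/288

Apply the ratio test: |a_{k+1}| / |a_k| = [(3k + 2)/(3(k+1) + 2)] · 8·36/7, which tends to 288/7 as k → ∞.
Thus R = 1/(288/7) = 7/288.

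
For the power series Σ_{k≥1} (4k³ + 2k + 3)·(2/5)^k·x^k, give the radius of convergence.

R = 5/2

By the ratio test, |a_{k+1}/a_k| = [(4(k+1)³ + 2(k+1) + 3)/(4k³ + 2k + 3)] · 2/5 → 2/5.
The series converges when 2/5 · |x| < 1, giving R = 5/2.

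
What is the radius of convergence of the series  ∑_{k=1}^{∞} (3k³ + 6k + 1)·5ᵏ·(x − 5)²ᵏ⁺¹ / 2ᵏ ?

R = √10/5

Apply the ratio test: |a_{k+1}| / |a_k| = [(3(k+1)³ + 6(k+1) + 1)/(3k³ + 6k + 1)] · 5/2, which tends to 5/2 as k → ∞.
Since the exponent of (x − 5) increases by 2 each term, convergence requires |x − 5|² < 2/5, hence R = √10/5.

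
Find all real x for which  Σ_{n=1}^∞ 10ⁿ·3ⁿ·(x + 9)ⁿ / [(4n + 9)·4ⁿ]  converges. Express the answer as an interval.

[-137/15, -133/15)

The ratio of consecutive coefficients is [(4n + 9)/(4(n+1) + 9)] · 10·3/4 → 15/2.
Thus R = 1/(15/2) = 2/15.
Check x = -133/15: comparison with the harmonic series Σ 1/n shows the series diverges.
Check x = -137/15: an alternating series whose terms decrease to 0 in absolute value, so it converges by the Leibniz criterion.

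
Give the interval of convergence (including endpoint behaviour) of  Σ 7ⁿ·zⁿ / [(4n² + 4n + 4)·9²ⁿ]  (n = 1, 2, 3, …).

Ratio test: |a_{n+1}/a_n| = [(4n² + 4n + 4)/(4(n+1)² + 4(n+1) + 4)] · 7/81 → 7/81 as n → ∞.
Hence the series converges for |z| < 1/(7/81) = 81/7, so the radius of convergence is 81/7.
At z = 81/7: the terms are on the order of 1/n², so the series converges absolutely by comparison with the p-series (p = 2 > 1).
Check z = -81/7: the series is dominated by a constant times Σ 1/n², which converges (p = 2 > 1).

[-81/7, 81/7]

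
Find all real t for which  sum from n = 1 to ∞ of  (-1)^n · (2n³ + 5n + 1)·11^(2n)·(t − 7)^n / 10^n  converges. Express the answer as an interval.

(837/121, 857/121)

Ratio test: |a_{n+1}/a_n| = [(2(n+1)³ + 5(n+1) + 1)/(2n³ + 5n + 1)] · 121/10 → 121/10 as n → ∞.
Thus R = 1/(121/10) = 10/121.
Check t = 857/121: the terms do not tend to 0, so the series diverges.
When t = 837/121, the n-th term does not approach 0; divergence by the term test.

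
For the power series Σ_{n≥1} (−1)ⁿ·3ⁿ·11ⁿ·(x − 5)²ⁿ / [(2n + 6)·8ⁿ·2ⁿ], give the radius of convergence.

R = 4√33/33

Apply the ratio test: |a_{n+1}| / |a_n| = [(2n + 6)/(2(n+1) + 6)] · 3·11/(8·2), which tends to 33/16 as n → ∞.
Writing y = (x − 5)², the series in y has radius 16/33, so |x − 5| < √(16/33) and R = 4√33/33.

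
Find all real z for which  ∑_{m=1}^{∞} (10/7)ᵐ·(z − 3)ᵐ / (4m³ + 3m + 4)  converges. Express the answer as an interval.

[23/10, 37/10]

The ratio of consecutive coefficients is [(4m³ + 3m + 4)/(4(m+1)³ + 3(m+1) + 4)] · 10/7 → 10/7.
Hence the series converges for |z − 3| < 1/(10/7) = 7/10, so the radius of convergence is 7/10.
Check z = 37/10: the series is dominated by a constant times Σ 1/m³, which converges (p = 3 > 1).
Check z = 23/10: absolute convergence follows by limit comparison with Σ 1/m³.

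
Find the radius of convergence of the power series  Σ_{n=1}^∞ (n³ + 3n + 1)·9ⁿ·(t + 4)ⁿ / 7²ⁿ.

Apply the ratio test: |a_{n+1}| / |a_n| = [((n+1)³ + 3(n+1) + 1)/(n³ + 3n + 1)] · 9/49, which tends to 9/49 as n → ∞.
Hence the series converges for |t + 4| < 1/(9/49) = 49/9, so the radius of convergence is 49/9.

R = 49/9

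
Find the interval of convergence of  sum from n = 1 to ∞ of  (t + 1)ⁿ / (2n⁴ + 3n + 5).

By the ratio test, |a_{n+1}/a_n| = (2n⁴ + 3n + 5)/(2(n+1)⁴ + 3(n+1) + 5) → 1.
Convergence for |t + 1| < 1, so R = 1.
At t = 0: the terms are on the order of 1/n⁴, so the series converges absolutely by comparison with the p-series (p = 4 > 1).
Check t = -2: the series is dominated by a constant times Σ 1/n⁴, which converges (p = 4 > 1).

[-2, 0]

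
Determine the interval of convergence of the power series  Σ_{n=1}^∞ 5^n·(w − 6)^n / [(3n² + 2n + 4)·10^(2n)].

[-14, 26]

Ratio test: |a_{n+1}/a_n| = [(3n² + 2n + 4)/(3(n+1)² + 2(n+1) + 4)] · 5/100 → 1/20 as n → ∞.
Thus R = 1/(1/20) = 20.
Check w = 26: the terms are on the order of 1/n², so the series converges absolutely by comparison with the p-series (p = 2 > 1).
Check w = -14: absolute convergence follows by limit comparison with Σ 1/n².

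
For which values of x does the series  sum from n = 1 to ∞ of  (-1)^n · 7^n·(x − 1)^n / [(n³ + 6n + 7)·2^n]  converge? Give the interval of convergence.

By the ratio test, |a_{n+1}/a_n| = [(n³ + 6n + 7)/((n+1)³ + 6(n+1) + 7)] · 7/2 → 7/2.
Hence the series converges for |x − 1| < 1/(7/2) = 2/7, so the radius of convergence is 2/7.
Endpoint x = 9/7: the terms are on the order of 1/n³, so the series converges absolutely by comparison with the p-series (p = 3 > 1).
Endpoint x = 5/7: the terms are on the order of 1/n³, so the series converges absolutely by comparison with the p-series (p = 3 > 1).

[5/7, 9/7]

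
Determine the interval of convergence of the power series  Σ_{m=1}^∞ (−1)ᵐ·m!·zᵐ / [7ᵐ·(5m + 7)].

{0}

By the ratio test, |a_{m+1}/a_m| = (m+1) · 1/7 · (5m + 7)/(5(m+1) + 7) → ∞.
The ratio grows without bound, so the series diverges whenever z ≠ 0; it converges only at z = 0. R = 0.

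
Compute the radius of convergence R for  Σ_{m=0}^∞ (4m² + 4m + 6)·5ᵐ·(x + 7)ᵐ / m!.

R = ∞

By the ratio test, |a_{m+1}/a_m| = (4(m+1)² + 4(m+1) + 6)/(4m² + 4m + 6) · 5 · 1/(m+1) → 0.
The limit is 0, so the series converges for all x; R = ∞.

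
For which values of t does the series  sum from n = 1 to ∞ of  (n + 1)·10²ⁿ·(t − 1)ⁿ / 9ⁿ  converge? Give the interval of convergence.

Ratio test: |a_{n+1}/a_n| = [((n+1) + 1)/(n + 1)] · 100/9 → 100/9 as n → ∞.
Convergence for |t − 1| · 100/9 < 1, i.e. |t − 1| < 9/100. So R = 9/100.
Check t = 109/100: the terms do not tend to 0, so the series diverges.
Endpoint t = 91/100: the terms do not tend to 0, so the series diverges.

(91/100, 109/100)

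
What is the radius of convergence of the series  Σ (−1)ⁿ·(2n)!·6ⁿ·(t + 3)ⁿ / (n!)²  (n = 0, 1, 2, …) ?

R = 1/24

Ratio test: |a_{n+1}/a_n| = (2n+1)·(2n+2)/(n+1)² · 6 → 24 as n → ∞.
The series converges when 24 · |t + 3| < 1, giving R = 1/24.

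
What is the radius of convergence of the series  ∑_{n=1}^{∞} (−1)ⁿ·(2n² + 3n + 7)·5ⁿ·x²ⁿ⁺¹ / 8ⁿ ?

R = 2√10/5

By the ratio test, |a_{n+1}/a_n| = [(2(n+1)² + 3(n+1) + 7)/(2n² + 3n + 7)] · 5/8 → 5/8.
Writing y = x², the series in y has radius 8/5, so |x| < √(8/5) and R = 2√10/5.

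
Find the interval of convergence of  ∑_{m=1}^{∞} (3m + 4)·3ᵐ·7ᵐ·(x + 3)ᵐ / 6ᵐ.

(-23/7, -19/7)

Apply the ratio test: |a_{m+1}| / |a_m| = [(3(m+1) + 4)/(3m + 4)] · 3·7/6, which tends to 7/2 as m → ∞.
Hence the series converges for |x + 3| < 1/(7/2) = 2/7, so the radius of convergence is 2/7.
At x = -19/7: the terms do not tend to 0, so the series diverges.
Check x = -23/7: the terms have absolute value of order m, which does not tend to 0, so the series diverges by the divergence test.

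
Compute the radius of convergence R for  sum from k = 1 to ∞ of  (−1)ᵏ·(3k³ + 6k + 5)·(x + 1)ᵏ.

Apply the ratio test: |a_{k+1}| / |a_k| = (3(k+1)³ + 6(k+1) + 5)/(3k³ + 6k + 5), which tends to 1 as k → ∞.
Convergence for |x + 1| < 1, so R = 1.

R = 1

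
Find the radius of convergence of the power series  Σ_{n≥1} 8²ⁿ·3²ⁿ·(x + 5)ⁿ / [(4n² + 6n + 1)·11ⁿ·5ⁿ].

R = 55/576

The ratio of consecutive coefficients is [(4n² + 6n + 1)/(4(n+1)² + 6(n+1) + 1)] · 64·9/(11·5) → 576/55.
The series converges when 576/55 · |x + 5| < 1, giving R = 55/576.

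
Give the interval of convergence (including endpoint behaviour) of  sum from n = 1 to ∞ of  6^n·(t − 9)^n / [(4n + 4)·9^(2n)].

[-9/2, 45/2)

Ratio test: |a_{n+1}/a_n| = [(4n + 4)/(4(n+1) + 4)] · 6/81 → 2/27 as n → ∞.
Thus R = 1/(2/27) = 27/2.
When t = 45/2, the terms are asymptotic to a nonzero constant times 1/n, so the series diverges by limit comparison with Σ 1/n.
When t = -9/2, an alternating series whose terms decrease to 0 in absolute value, so it converges by the Leibniz criterion.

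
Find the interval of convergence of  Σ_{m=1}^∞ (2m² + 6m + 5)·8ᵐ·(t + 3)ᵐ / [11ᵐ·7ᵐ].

The ratio of consecutive coefficients is [(2(m+1)² + 6(m+1) + 5)/(2m² + 6m + 5)] · 8/(11·7) → 8/77.
Thus R = 1/(8/77) = 77/8.
At t = 53/8: the terms do not tend to 0, so the series diverges.
When t = -101/8, the terms do not tend to 0, so the series diverges.

(-101/8, 53/8)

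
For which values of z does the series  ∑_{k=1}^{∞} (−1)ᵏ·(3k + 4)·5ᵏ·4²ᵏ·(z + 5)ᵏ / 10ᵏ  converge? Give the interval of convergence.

By the ratio test, |a_{k+1}/a_k| = [(3(k+1) + 4)/(3k + 4)] · 5·16/10 → 8.
Convergence for |z + 5| · 8 < 1, i.e. |z + 5| < 1/8. So R = 1/8.
Endpoint z = -39/8: the terms do not tend to 0, so the series diverges.
When z = -41/8, the terms have absolute value of order k, which does not tend to 0, so the series diverges by the divergence test.

(-41/8, -39/8)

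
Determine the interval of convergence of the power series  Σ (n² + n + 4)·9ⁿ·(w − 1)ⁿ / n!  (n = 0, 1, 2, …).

The ratio of consecutive coefficients is ((n+1)² + (n+1) + 4)/(n² + n + 4) · 9 · 1/(n+1) → 0.
Since the limit is 0 < 1 for every w, the series converges on all of ℝ and R = ∞.

(−∞, ∞)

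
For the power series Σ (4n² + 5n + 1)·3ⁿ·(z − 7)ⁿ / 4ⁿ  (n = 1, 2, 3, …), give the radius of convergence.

R = 4/3

By the ratio test, |a_{n+1}/a_n| = [(4(n+1)² + 5(n+1) + 1)/(4n² + 5n + 1)] · 3/4 → 3/4.
Hence the series converges for |z − 7| < 1/(3/4) = 4/3, so the radius of convergence is 4/3.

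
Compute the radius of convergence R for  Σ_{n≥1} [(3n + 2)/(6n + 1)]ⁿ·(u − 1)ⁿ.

R = 2

Applying the root test, |a_n|^(1/n) = (3n + 2)/(6n + 1) → 1/2.
Convergence for |u − 1| · 1/2 < 1, i.e. |u − 1| < 2. So R = 2.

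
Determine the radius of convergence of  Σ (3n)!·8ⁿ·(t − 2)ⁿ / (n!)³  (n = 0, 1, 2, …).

Ratio test: |a_{n+1}/a_n| = (3n+1)·(3n+2)·(3n+3)/(n+1)³ · 8 → 216 as n → ∞.
Convergence for |t − 2| · 216 < 1, i.e. |t − 2| < 1/216. So R = 1/216.

R = 1/216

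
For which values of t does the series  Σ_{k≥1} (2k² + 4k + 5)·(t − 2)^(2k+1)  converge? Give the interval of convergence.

(1, 3)

Ratio test: |a_{k+1}/a_k| = (2(k+1)² + 4(k+1) + 5)/(2k² + 4k + 5) → 1 as k → ∞.
Writing y = (t − 2)², the series in y has radius 1, so |t − 2| < √(1) = 1 and R = 1.
When t = 3, the terms do not tend to 0, so the series diverges.
At t = 1: the terms have absolute value of order k², which does not tend to 0, so the series diverges by the divergence test.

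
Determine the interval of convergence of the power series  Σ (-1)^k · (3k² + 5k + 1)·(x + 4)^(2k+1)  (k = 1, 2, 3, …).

Ratio test: |a_{k+1}/a_k| = (3(k+1)² + 5(k+1) + 1)/(3k² + 5k + 1) → 1 as k → ∞.
Writing y = (x + 4)², the series in y has radius 1, so |x + 4| < √(1) = 1 and R = 1.
At x = -3: the terms do not tend to 0, so the series diverges.
Check x = -5: the k-th term does not approach 0; divergence by the term test.

(-5, -3)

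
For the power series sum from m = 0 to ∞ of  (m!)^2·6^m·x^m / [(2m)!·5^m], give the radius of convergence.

Apply the ratio test: |a_{m+1}| / |a_m| = (m+1)²/[(2m+1)·(2m+2)] · 6/5, which tends to 3/10 as m → ∞.
The series converges when 3/10 · |x| < 1, giving R = 10/3.

R = 10/3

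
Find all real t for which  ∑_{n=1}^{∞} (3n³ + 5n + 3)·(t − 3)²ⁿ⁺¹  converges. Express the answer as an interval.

(2, 4)

The ratio of consecutive coefficients is (3(n+1)³ + 5(n+1) + 3)/(3n³ + 5n + 3) → 1.
Since the exponent of (t − 3) increases by 2 each term, convergence requires |t − 3|² < 1, hence R = 1.
At t = 4: the n-th term does not approach 0; divergence by the term test.
When t = 2, the terms have absolute value of order n³, which does not tend to 0, so the series diverges by the divergence test.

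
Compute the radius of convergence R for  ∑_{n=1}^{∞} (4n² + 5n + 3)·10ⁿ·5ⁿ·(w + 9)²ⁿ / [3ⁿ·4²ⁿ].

R = 2√6/5

The ratio of consecutive coefficients is [(4(n+1)² + 5(n+1) + 3)/(4n² + 5n + 3)] · 10·5/(3·16) → 25/24.
Since the exponent of (w + 9) increases by 2 each term, convergence requires |w + 9|² < 24/25, hence R = 2√6/5.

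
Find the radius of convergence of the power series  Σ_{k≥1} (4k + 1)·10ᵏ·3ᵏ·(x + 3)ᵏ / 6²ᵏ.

By the ratio test, |a_{k+1}/a_k| = [(4(k+1) + 1)/(4k + 1)] · 10·3/36 → 5/6.
The series converges when 5/6 · |x + 3| < 1, giving R = 6/5.

R = 6/5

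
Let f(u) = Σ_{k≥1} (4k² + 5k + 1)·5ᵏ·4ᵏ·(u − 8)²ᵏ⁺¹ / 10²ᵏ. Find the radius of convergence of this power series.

R = √5

Apply the ratio test: |a_{k+1}| / |a_k| = [(4(k+1)² + 5(k+1) + 1)/(4k² + 5k + 1)] · 5·4/100, which tends to 1/5 as k → ∞.
Writing y = (u − 8)², the series in y has radius 5, so |u − 8| < √(5) and R = √5.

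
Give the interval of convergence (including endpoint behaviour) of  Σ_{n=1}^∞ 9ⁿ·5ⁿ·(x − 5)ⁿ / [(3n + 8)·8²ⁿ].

[161/45, 289/45)

By the ratio test, |a_{n+1}/a_n| = [(3n + 8)/(3(n+1) + 8)] · 9·5/64 → 45/64.
Hence the series converges for |x − 5| < 1/(45/64) = 64/45, so the radius of convergence is 64/45.
When x = 289/45, the terms behave like c/n; limit comparison with the harmonic series gives divergence.
When x = 161/45, convergence follows from the alternating series test (terms decrease monotonically to 0).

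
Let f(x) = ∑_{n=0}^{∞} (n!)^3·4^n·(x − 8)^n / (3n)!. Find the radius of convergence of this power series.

R = 27/4

Apply the ratio test: |a_{n+1}| / |a_n| = (n+1)³/[(3n+1)·(3n+2)·(3n+3)] · 4, which tends to 4/27 as n → ∞.
The series converges when 4/27 · |x − 8| < 1, giving R = 27/4.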